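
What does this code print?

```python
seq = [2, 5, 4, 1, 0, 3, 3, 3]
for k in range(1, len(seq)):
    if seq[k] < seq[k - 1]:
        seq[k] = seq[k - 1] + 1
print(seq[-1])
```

11

k=1: 5>=2, unchanged → [2, 5, 4, 1, 0, 3, 3, 3]
k=2: 4<5, seq[2] = 5+1 = 6 → [2, 5, 6, 1, 0, 3, 3, 3]
k=3: 1<6, seq[3] = 6+1 = 7 → [2, 5, 6, 7, 0, 3, 3, 3]
k=4: 0<7, seq[4] = 7+1 = 8 → [2, 5, 6, 7, 8, 3, 3, 3]
k=5: 3<8, seq[5] = 8+1 = 9 → [2, 5, 6, 7, 8, 9, 3, 3]
k=6: 3<9, seq[6] = 9+1 = 10 → [2, 5, 6, 7, 8, 9, 10, 3]
k=7: 3<10, seq[7] = 10+1 = 11 → [2, 5, 6, 7, 8, 9, 10, 11]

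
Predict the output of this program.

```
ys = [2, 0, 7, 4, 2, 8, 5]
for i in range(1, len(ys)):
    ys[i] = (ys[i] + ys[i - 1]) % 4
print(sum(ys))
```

12

i=1: ys[1] = (0+2)%4 = 2 → [2, 2, 7, 4, 2, 8, 5]
i=2: ys[2] = (7+2)%4 = 1 → [2, 2, 1, 4, 2, 8, 5]
i=3: ys[3] = (4+1)%4 = 1 → [2, 2, 1, 1, 2, 8, 5]
i=4: ys[4] = (2+1)%4 = 3 → [2, 2, 1, 1, 3, 8, 5]
i=5: ys[5] = (8+3)%4 = 3 → [2, 2, 1, 1, 3, 3, 5]
i=6: ys[6] = (5+3)%4 = 0 → [2, 2, 1, 1, 3, 3, 0]
sum = 12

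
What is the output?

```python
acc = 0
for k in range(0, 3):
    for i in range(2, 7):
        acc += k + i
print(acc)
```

75

k=0,i=2: acc = 0+2 = 2
k=0,i=3: acc = 2+3 = 5
k=0,i=4: acc = 5+4 = 9
k=0,i=5: acc = 9+5 = 14
k=0,i=6: acc = 14+6 = 20
k=1,i=2: acc = 20+3 = 23
k=1,i=3: acc = 23+4 = 27
k=1,i=4: acc = 27+5 = 32
k=1,i=5: acc = 32+6 = 38
k=1,i=6: acc = 38+7 = 45
k=2,i=2: acc = 45+4 = 49
k=2,i=3: acc = 49+5 = 54
k=2,i=4: acc = 54+6 = 60
k=2,i=5: acc = 60+7 = 67
k=2,i=6: acc = 67+8 = 75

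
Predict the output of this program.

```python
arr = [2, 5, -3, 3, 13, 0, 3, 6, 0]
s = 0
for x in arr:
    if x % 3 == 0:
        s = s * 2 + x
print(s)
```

x=2: not %3==0
x=5: not %3==0
x=-3: %3==0, s = 0*2+(-3) = -3
x=3: %3==0, s = (-3)*2+3 = -3
x=13: not %3==0
x=0: %3==0, s = (-3)*2+0 = -6
x=3: %3==0, s = (-6)*2+3 = -9
x=6: %3==0, s = (-9)*2+6 = -12
x=0: %3==0, s = (-12)*2+0 = -24

-24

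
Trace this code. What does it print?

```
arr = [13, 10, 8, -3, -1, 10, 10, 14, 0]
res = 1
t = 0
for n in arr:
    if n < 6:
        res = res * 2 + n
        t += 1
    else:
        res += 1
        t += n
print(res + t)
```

92

n=13: not <6, res = 1+1 = 2; t=13
n=10: not <6, res = 2+1 = 3; t=23
n=8: not <6, res = 3+1 = 4; t=31
n=-3: <6, res = 4*2+(-3) = 5; t=32
n=-1: <6, res = 5*2+(-1) = 9; t=33
n=10: not <6, res = 9+1 = 10; t=43
n=10: not <6, res = 10+1 = 11; t=53
n=14: not <6, res = 11+1 = 12; t=67
n=0: <6, res = 12*2+0 = 24; t=68
res+t = 24+68 = 92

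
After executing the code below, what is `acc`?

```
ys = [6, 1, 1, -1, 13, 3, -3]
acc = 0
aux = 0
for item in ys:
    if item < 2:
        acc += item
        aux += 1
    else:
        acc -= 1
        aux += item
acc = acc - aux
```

-31

item=6: not <2, acc = 0-1 = -1; aux=6
item=1: <2, acc = (-1)+1 = 0; aux=7
item=1: <2, acc = 0+1 = 1; aux=8
item=-1: <2, acc = 1+(-1) = 0; aux=9
item=13: not <2, acc = 0-1 = -1; aux=22
item=3: not <2, acc = (-1)-1 = -2; aux=25
item=-3: <2, acc = (-2)+(-3) = -5; aux=26
acc-aux = (-5)-26 = -31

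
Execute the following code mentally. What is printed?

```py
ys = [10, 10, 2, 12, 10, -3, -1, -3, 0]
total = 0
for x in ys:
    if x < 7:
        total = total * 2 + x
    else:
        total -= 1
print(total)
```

-98

x=10: not <7, total = 0-1 = -1
x=10: not <7, total = (-1)-1 = -2
x=2: <7, total = (-2)*2+2 = -2
x=12: not <7, total = (-2)-1 = -3
x=10: not <7, total = (-3)-1 = -4
x=-3: <7, total = (-4)*2+(-3) = -11
x=-1: <7, total = (-11)*2+(-1) = -23
x=-3: <7, total = (-23)*2+(-3) = -49
x=0: <7, total = (-49)*2+0 = -98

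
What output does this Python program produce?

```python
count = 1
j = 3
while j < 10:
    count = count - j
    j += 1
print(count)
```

-41

j=3: count = 1-3 = -2
j=4: count = (-2)-4 = -6
j=5: count = (-6)-5 = -11
j=6: count = (-11)-6 = -17
j=7: count = (-17)-7 = -24
j=8: count = (-24)-8 = -32
j=9: count = (-32)-9 = -41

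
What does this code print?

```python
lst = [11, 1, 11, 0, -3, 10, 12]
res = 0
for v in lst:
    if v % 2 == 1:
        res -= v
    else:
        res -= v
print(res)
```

-42

v=11: odd, res = 0-11 = -11
v=1: odd, res = (-11)-1 = -12
v=11: odd, res = (-12)-11 = -23
v=0: not odd, res = (-23)-0 = -23
v=-3: odd, res = (-23)-(-3) = -20
v=10: not odd, res = (-20)-10 = -30
v=12: not odd, res = (-30)-12 = -42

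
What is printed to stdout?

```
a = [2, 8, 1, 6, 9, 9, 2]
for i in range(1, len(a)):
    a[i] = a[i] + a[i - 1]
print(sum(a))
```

i=1: a[1] = 8+2 = 10 → [2, 10, 1, 6, 9, 9, 2]
i=2: a[2] = 1+10 = 11 → [2, 10, 11, 6, 9, 9, 2]
i=3: a[3] = 6+11 = 17 → [2, 10, 11, 17, 9, 9, 2]
i=4: a[4] = 9+17 = 26 → [2, 10, 11, 17, 26, 9, 2]
i=5: a[5] = 9+26 = 35 → [2, 10, 11, 17, 26, 35, 2]
i=6: a[6] = 2+35 = 37 → [2, 10, 11, 17, 26, 35, 37]
sum = 138

138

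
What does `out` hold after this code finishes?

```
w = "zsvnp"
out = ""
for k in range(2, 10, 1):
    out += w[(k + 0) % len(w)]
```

k=2: add w[2]='v' → 'v'
k=3: add w[3]='n' → 'vn'
k=4: add w[4]='p' → 'vnp'
k=5: add w[0]='z' → 'vnpz'
k=6: add w[1]='s' → 'vnpzs'
k=7: add w[2]='v' → 'vnpzsv'
k=8: add w[3]='n' → 'vnpzsvn'
k=9: add w[4]='p' → 'vnpzsvnp'

'vnpzsvnp'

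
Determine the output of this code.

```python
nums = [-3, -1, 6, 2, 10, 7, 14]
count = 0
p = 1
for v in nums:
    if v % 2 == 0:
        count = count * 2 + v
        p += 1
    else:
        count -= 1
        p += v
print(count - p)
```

v=-3: not even, count = 0-1 = -1; p=-2
v=-1: not even, count = (-1)-1 = -2; p=-3
v=6: even, count = (-2)*2+6 = 2; p=-2
v=2: even, count = 2*2+2 = 6; p=-1
v=10: even, count = 6*2+10 = 22; p=0
v=7: not even, count = 22-1 = 21; p=7
v=14: even, count = 21*2+14 = 56; p=8
count-p = 56-8 = 48

48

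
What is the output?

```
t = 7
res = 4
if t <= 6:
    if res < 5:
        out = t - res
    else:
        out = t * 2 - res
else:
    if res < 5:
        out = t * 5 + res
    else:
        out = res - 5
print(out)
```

t=7, res=4
t <= 6 is False; res < 5 is True
→ out = t * 5 + res = 39

39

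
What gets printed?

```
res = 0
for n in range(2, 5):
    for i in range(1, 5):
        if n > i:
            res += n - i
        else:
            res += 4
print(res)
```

n=2,i=1: 2>1, res = 0+1 = 1
n=2,i=2: not 2>2, res = 1+4 = 5
n=2,i=3: not 2>3, res = 5+4 = 9
n=2,i=4: not 2>4, res = 9+4 = 13
n=3,i=1: 3>1, res = 13+2 = 15
n=3,i=2: 3>2, res = 15+1 = 16
n=3,i=3: not 3>3, res = 16+4 = 20
n=3,i=4: not 3>4, res = 20+4 = 24
n=4,i=1: 4>1, res = 24+3 = 27
n=4,i=2: 4>2, res = 27+2 = 29
n=4,i=3: 4>3, res = 29+1 = 30
n=4,i=4: not 4>4, res = 30+4 = 34

34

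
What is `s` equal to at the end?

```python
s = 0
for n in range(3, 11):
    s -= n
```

n=3: s = 0-3 = -3
n=4: s = (-3)-4 = -7
n=5: s = (-7)-5 = -12
n=6: s = (-12)-6 = -18
n=7: s = (-18)-7 = -25
n=8: s = (-25)-8 = -33
n=9: s = (-33)-9 = -42
n=10: s = (-42)-10 = -52

-52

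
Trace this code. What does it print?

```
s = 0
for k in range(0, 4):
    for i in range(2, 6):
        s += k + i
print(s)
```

k=0,i=2: s = 0+2 = 2
k=0,i=3: s = 2+3 = 5
k=0,i=4: s = 5+4 = 9
k=0,i=5: s = 9+5 = 14
k=1,i=2: s = 14+3 = 17
k=1,i=3: s = 17+4 = 21
k=1,i=4: s = 21+5 = 26
k=1,i=5: s = 26+6 = 32
k=2,i=2: s = 32+4 = 36
k=2,i=3: s = 36+5 = 41
k=2,i=4: s = 41+6 = 47
k=2,i=5: s = 47+7 = 54
k=3,i=2: s = 54+5 = 59
k=3,i=3: s = 59+6 = 65
k=3,i=4: s = 65+7 = 72
k=3,i=5: s = 72+8 = 80

80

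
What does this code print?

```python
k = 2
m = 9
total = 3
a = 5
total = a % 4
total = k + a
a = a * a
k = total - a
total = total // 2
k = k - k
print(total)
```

total = 5%4 = 1
total = 2+5 = 7
a = 5*5 = 25
k = 7-25 = -18
total = 7//2 = 3
k = (-18)-(-18) = 0

3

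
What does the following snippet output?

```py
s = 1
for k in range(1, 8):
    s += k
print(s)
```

29

k=1: s = 1+1 = 2
k=2: s = 2+2 = 4
k=3: s = 4+3 = 7
k=4: s = 7+4 = 11
k=5: s = 11+5 = 16
k=6: s = 16+6 = 22
k=7: s = 22+7 = 29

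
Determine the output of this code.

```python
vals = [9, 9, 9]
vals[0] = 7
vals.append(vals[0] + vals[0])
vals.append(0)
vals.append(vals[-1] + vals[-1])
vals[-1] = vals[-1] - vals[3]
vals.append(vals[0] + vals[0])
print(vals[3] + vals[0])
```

21

vals[0] = 7 → [7, 9, 9]
append vals[0]+vals[0] = 7+7 = 14 → [7, 9, 9, 14]
append 0 → [7, 9, 9, 14, 0]
append vals[-1]+vals[-1] = 0+0 = 0 → [7, 9, 9, 14, 0, 0]
vals[-1] = vals[-1]-vals[3] = 0-14 = -14 → [7, 9, 9, 14, 0, -14]
append vals[0]+vals[0] = 7+7 = 14 → [7, 9, 9, 14, 0, -14, 14]
vals[3]+vals[0] = 14+7 = 21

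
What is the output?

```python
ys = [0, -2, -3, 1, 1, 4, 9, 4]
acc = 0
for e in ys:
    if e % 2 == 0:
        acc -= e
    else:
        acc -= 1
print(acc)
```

-10

e=0: even, acc = 0-0 = 0
e=-2: even, acc = 0-(-2) = 2
e=-3: not even, acc = 2-1 = 1
e=1: not even, acc = 1-1 = 0
e=1: not even, acc = 0-1 = -1
e=4: even, acc = (-1)-4 = -5
e=9: not even, acc = (-5)-1 = -6
e=4: even, acc = (-6)-4 = -10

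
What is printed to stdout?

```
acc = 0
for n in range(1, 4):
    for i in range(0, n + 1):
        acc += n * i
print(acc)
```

n=1,i=0: acc = 0+0 = 0
n=1,i=1: acc = 0+1 = 1
n=2,i=0: acc = 1+0 = 1
n=2,i=1: acc = 1+2 = 3
n=2,i=2: acc = 3+4 = 7
n=3,i=0: acc = 7+0 = 7
n=3,i=1: acc = 7+3 = 10
n=3,i=2: acc = 10+6 = 16
n=3,i=3: acc = 16+9 = 25

25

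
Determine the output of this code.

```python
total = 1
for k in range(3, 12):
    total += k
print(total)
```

k=3: total = 1+3 = 4
k=4: total = 4+4 = 8
k=5: total = 8+5 = 13
k=6: total = 13+6 = 19
k=7: total = 19+7 = 26
k=8: total = 26+8 = 34
k=9: total = 34+9 = 43
k=10: total = 43+10 = 53
k=11: total = 53+11 = 64

64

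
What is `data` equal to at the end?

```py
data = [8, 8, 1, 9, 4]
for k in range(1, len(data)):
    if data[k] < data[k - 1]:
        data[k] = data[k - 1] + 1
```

[8, 8, 9, 9, 10]

k=1: 8>=8, unchanged → [8, 8, 1, 9, 4]
k=2: 1<8, data[2] = 8+1 = 9 → [8, 8, 9, 9, 4]
k=3: 9>=9, unchanged → [8, 8, 9, 9, 4]
k=4: 4<9, data[4] = 9+1 = 10 → [8, 8, 9, 9, 10]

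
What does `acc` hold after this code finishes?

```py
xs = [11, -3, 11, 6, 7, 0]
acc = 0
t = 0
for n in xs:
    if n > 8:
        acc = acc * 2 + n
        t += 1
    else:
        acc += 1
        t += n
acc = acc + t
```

50

n=11: >8, acc = 0*2+11 = 11; t=1
n=-3: not >8, acc = 11+1 = 12; t=-2
n=11: >8, acc = 12*2+11 = 35; t=-1
n=6: not >8, acc = 35+1 = 36; t=5
n=7: not >8, acc = 36+1 = 37; t=12
n=0: not >8, acc = 37+1 = 38; t=12
acc+t = 38+12 = 50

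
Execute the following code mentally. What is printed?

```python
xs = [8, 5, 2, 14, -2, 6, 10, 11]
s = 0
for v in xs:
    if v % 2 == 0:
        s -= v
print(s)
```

-38

v=8: even, s = 0-8 = -8
v=5: not even
v=2: even, s = (-8)-2 = -10
v=14: even, s = (-10)-14 = -24
v=-2: even, s = (-24)-(-2) = -22
v=6: even, s = (-22)-6 = -28
v=10: even, s = (-28)-10 = -38
v=11: not even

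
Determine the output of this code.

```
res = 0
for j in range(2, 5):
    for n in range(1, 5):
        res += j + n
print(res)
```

j=2,n=1: res = 0+3 = 3
j=2,n=2: res = 3+4 = 7
j=2,n=3: res = 7+5 = 12
j=2,n=4: res = 12+6 = 18
j=3,n=1: res = 18+4 = 22
j=3,n=2: res = 22+5 = 27
j=3,n=3: res = 27+6 = 33
j=3,n=4: res = 33+7 = 40
j=4,n=1: res = 40+5 = 45
j=4,n=2: res = 45+6 = 51
j=4,n=3: res = 51+7 = 58
j=4,n=4: res = 58+8 = 66

66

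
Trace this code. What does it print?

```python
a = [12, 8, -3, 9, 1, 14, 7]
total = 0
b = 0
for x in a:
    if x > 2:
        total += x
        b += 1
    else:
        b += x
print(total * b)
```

150

x=12: >2, total = 0+12 = 12; b=1
x=8: >2, total = 12+8 = 20; b=2
x=-3: not >2; b=-1
x=9: >2, total = 20+9 = 29; b=0
x=1: not >2; b=1
x=14: >2, total = 29+14 = 43; b=2
x=7: >2, total = 43+7 = 50; b=3
total*b = 50*3 = 150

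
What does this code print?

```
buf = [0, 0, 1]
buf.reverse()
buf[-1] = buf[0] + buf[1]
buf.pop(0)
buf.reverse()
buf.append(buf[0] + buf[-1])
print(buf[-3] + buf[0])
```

reverse → [1, 0, 0]
buf[-1] = buf[0]+buf[1] = 1+0 = 1 → [1, 0, 1]
pop(0) removes 1 → [0, 1]
reverse → [1, 0]
append buf[0]+buf[-1] = 1+0 = 1 → [1, 0, 1]
buf[-3]+buf[0] = 1+1 = 2

2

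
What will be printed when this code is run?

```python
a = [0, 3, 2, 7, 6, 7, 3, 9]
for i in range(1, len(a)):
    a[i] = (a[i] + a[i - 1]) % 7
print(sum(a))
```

i=1: a[1] = (3+0)%7 = 3 → [0, 3, 2, 7, 6, 7, 3, 9]
i=2: a[2] = (2+3)%7 = 5 → [0, 3, 5, 7, 6, 7, 3, 9]
i=3: a[3] = (7+5)%7 = 5 → [0, 3, 5, 5, 6, 7, 3, 9]
i=4: a[4] = (6+5)%7 = 4 → [0, 3, 5, 5, 4, 7, 3, 9]
i=5: a[5] = (7+4)%7 = 4 → [0, 3, 5, 5, 4, 4, 3, 9]
i=6: a[6] = (3+4)%7 = 0 → [0, 3, 5, 5, 4, 4, 0, 9]
i=7: a[7] = (9+0)%7 = 2 → [0, 3, 5, 5, 4, 4, 0, 2]
sum = 23

23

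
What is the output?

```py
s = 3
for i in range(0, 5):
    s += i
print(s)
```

i=0: s = 3+0 = 3
i=1: s = 3+1 = 4
i=2: s = 4+2 = 6
i=3: s = 6+3 = 9
i=4: s = 9+4 = 13

13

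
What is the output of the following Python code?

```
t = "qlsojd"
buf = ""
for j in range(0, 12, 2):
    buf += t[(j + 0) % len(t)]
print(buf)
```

qsjqsj

j=0: add t[0]='q' → 'q'
j=2: add t[2]='s' → 'qs'
j=4: add t[4]='j' → 'qsj'
j=6: add t[0]='q' → 'qsjq'
j=8: add t[2]='s' → 'qsjqs'
j=10: add t[4]='j' → 'qsjqsj'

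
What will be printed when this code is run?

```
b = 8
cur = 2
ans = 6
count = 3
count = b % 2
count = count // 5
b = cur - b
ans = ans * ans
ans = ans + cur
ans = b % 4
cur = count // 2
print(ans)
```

2

count = 8%2 = 0
count = 0//5 = 0
b = 2-8 = -6
ans = 6*6 = 36
ans = 36+2 = 38
ans = (-6)%4 = 2
cur = 0//2 = 0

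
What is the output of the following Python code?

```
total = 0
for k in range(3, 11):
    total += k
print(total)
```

k=3: total = 0+3 = 3
k=4: total = 3+4 = 7
k=5: total = 7+5 = 12
k=6: total = 12+6 = 18
k=7: total = 18+7 = 25
k=8: total = 25+8 = 33
k=9: total = 33+9 = 42
k=10: total = 42+10 = 52

52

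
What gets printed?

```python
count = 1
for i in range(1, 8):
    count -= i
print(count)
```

i=1: count = 1-1 = 0
i=2: count = 0-2 = -2
i=3: count = (-2)-3 = -5
i=4: count = (-5)-4 = -9
i=5: count = (-9)-5 = -14
i=6: count = (-14)-6 = -20
i=7: count = (-20)-7 = -27

-27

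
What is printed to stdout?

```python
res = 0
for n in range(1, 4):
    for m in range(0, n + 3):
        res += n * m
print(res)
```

71

n=1,m=0: res = 0+0 = 0
n=1,m=1: res = 0+1 = 1
n=1,m=2: res = 1+2 = 3
n=1,m=3: res = 3+3 = 6
n=2,m=0: res = 6+0 = 6
n=2,m=1: res = 6+2 = 8
n=2,m=2: res = 8+4 = 12
n=2,m=3: res = 12+6 = 18
n=2,m=4: res = 18+8 = 26
n=3,m=0: res = 26+0 = 26
n=3,m=1: res = 26+3 = 29
n=3,m=2: res = 29+6 = 35
n=3,m=3: res = 35+9 = 44
n=3,m=4: res = 44+12 = 56
n=3,m=5: res = 56+15 = 71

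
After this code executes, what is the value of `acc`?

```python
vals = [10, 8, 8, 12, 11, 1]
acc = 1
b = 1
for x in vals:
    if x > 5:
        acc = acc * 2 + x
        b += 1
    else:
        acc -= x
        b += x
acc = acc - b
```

x=10: >5, acc = 1*2+10 = 12; b=2
x=8: >5, acc = 12*2+8 = 32; b=3
x=8: >5, acc = 32*2+8 = 72; b=4
x=12: >5, acc = 72*2+12 = 156; b=5
x=11: >5, acc = 156*2+11 = 323; b=6
x=1: not >5, acc = 323-1 = 322; b=7
acc-b = 322-7 = 315

315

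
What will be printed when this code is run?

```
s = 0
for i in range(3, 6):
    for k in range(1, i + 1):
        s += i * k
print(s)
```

i=3,k=1: s = 0+3 = 3
i=3,k=2: s = 3+6 = 9
i=3,k=3: s = 9+9 = 18
i=4,k=1: s = 18+4 = 22
i=4,k=2: s = 22+8 = 30
i=4,k=3: s = 30+12 = 42
i=4,k=4: s = 42+16 = 58
i=5,k=1: s = 58+5 = 63
i=5,k=2: s = 63+10 = 73
i=5,k=3: s = 73+15 = 88
i=5,k=4: s = 88+20 = 108
i=5,k=5: s = 108+25 = 133

133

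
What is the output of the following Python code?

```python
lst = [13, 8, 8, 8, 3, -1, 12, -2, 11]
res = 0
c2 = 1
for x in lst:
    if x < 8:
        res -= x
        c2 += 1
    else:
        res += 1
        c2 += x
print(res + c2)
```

70

x=13: not <8, res = 0+1 = 1; c2=14
x=8: not <8, res = 1+1 = 2; c2=22
x=8: not <8, res = 2+1 = 3; c2=30
x=8: not <8, res = 3+1 = 4; c2=38
x=3: <8, res = 4-3 = 1; c2=39
x=-1: <8, res = 1-(-1) = 2; c2=40
x=12: not <8, res = 2+1 = 3; c2=52
x=-2: <8, res = 3-(-2) = 5; c2=53
x=11: not <8, res = 5+1 = 6; c2=64
res+c2 = 6+64 = 70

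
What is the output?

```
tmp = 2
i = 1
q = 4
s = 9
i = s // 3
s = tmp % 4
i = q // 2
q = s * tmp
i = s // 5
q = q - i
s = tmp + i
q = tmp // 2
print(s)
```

2

i = 9//3 = 3
s = 2%4 = 2
i = 4//2 = 2
q = 2*2 = 4
i = 2//5 = 0
q = 4-0 = 4
s = 2+0 = 2
q = 2//2 = 1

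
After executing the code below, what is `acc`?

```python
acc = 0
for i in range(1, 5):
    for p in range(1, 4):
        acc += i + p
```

54

i=1,p=1: acc = 0+2 = 2
i=1,p=2: acc = 2+3 = 5
i=1,p=3: acc = 5+4 = 9
i=2,p=1: acc = 9+3 = 12
i=2,p=2: acc = 12+4 = 16
i=2,p=3: acc = 16+5 = 21
i=3,p=1: acc = 21+4 = 25
i=3,p=2: acc = 25+5 = 30
i=3,p=3: acc = 30+6 = 36
i=4,p=1: acc = 36+5 = 41
i=4,p=2: acc = 41+6 = 47
i=4,p=3: acc = 47+7 = 54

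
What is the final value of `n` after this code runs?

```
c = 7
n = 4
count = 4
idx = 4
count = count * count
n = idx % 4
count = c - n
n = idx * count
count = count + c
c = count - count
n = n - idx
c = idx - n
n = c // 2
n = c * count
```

-280

count = 4*4 = 16
n = 4%4 = 0
count = 7-0 = 7
n = 4*7 = 28
count = 7+7 = 14
c = 14-14 = 0
n = 28-4 = 24
c = 4-24 = -20
n = (-20)//2 = -10
n = (-20)*14 = -280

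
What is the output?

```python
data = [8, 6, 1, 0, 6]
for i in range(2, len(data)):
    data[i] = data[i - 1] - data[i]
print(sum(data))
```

23

i=2: data[2] = 6-1 = 5 → [8, 6, 5, 0, 6]
i=3: data[3] = 5-0 = 5 → [8, 6, 5, 5, 6]
i=4: data[4] = 5-6 = -1 → [8, 6, 5, 5, -1]
sum = 23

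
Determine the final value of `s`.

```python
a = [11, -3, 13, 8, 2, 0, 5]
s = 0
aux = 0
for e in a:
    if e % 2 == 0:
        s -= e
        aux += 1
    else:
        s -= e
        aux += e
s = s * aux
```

e=11: not even, s = 0-11 = -11; aux=11
e=-3: not even, s = (-11)-(-3) = -8; aux=8
e=13: not even, s = (-8)-13 = -21; aux=21
e=8: even, s = (-21)-8 = -29; aux=22
e=2: even, s = (-29)-2 = -31; aux=23
e=0: even, s = (-31)-0 = -31; aux=24
e=5: not even, s = (-31)-5 = -36; aux=29
s*aux = (-36)*29 = -1044

-1044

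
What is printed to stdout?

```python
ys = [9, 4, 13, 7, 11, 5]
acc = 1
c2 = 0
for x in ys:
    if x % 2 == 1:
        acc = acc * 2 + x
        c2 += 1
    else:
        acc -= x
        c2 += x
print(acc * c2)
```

x=9: odd, acc = 1*2+9 = 11; c2=1
x=4: not odd, acc = 11-4 = 7; c2=5
x=13: odd, acc = 7*2+13 = 27; c2=6
x=7: odd, acc = 27*2+7 = 61; c2=7
x=11: odd, acc = 61*2+11 = 133; c2=8
x=5: odd, acc = 133*2+5 = 271; c2=9
acc*c2 = 271*9 = 2439

2439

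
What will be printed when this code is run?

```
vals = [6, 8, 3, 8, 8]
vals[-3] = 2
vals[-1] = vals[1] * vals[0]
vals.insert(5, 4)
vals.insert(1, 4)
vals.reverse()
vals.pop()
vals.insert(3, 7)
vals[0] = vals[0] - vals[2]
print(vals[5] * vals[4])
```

vals[-3] = 2 → [6, 8, 2, 8, 8]
vals[-1] = vals[1]*vals[0] = 8*6 = 48 → [6, 8, 2, 8, 48]
insert 4 at 5 → [6, 8, 2, 8, 48, 4]
insert 4 at 1 → [6, 4, 8, 2, 8, 48, 4]
reverse → [4, 48, 8, 2, 8, 4, 6]
pop() removes 6 → [4, 48, 8, 2, 8, 4]
insert 7 at 3 → [4, 48, 8, 7, 2, 8, 4]
vals[0] = vals[0]-vals[2] = 4-8 = -4 → [-4, 48, 8, 7, 2, 8, 4]
vals[5]*vals[4] = 8*2 = 16

16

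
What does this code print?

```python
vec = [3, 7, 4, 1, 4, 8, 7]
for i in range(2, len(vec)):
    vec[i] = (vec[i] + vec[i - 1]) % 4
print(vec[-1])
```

i=2: vec[2] = (4+7)%4 = 3 → [3, 7, 3, 1, 4, 8, 7]
i=3: vec[3] = (1+3)%4 = 0 → [3, 7, 3, 0, 4, 8, 7]
i=4: vec[4] = (4+0)%4 = 0 → [3, 7, 3, 0, 0, 8, 7]
i=5: vec[5] = (8+0)%4 = 0 → [3, 7, 3, 0, 0, 0, 7]
i=6: vec[6] = (7+0)%4 = 3 → [3, 7, 3, 0, 0, 0, 3]

3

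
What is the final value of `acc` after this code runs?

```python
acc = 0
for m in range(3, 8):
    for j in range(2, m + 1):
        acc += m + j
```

185

m=3,j=2: acc = 0+5 = 5
m=3,j=3: acc = 5+6 = 11
m=4,j=2: acc = 11+6 = 17
m=4,j=3: acc = 17+7 = 24
m=4,j=4: acc = 24+8 = 32
m=5,j=2: acc = 32+7 = 39
m=5,j=3: acc = 39+8 = 47
m=5,j=4: acc = 47+9 = 56
m=5,j=5: acc = 56+10 = 66
m=6,j=2: acc = 66+8 = 74
m=6,j=3: acc = 74+9 = 83
m=6,j=4: acc = 83+10 = 93
m=6,j=5: acc = 93+11 = 104
m=6,j=6: acc = 104+12 = 116
m=7,j=2: acc = 116+9 = 125
m=7,j=3: acc = 125+10 = 135
m=7,j=4: acc = 135+11 = 146
m=7,j=5: acc = 146+12 = 158
m=7,j=6: acc = 158+13 = 171
m=7,j=7: acc = 171+14 = 185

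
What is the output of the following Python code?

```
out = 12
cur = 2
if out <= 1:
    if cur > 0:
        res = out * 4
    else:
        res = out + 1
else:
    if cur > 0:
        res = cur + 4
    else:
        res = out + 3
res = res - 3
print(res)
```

out=12, cur=2
out <= 1 is False; cur > 0 is True
→ res = cur + 4 = 6
res = 6-3 = 3

3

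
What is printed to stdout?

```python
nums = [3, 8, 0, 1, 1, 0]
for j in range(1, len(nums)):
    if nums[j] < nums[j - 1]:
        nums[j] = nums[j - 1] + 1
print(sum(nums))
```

j=1: 8>=3, unchanged → [3, 8, 0, 1, 1, 0]
j=2: 0<8, nums[2] = 8+1 = 9 → [3, 8, 9, 1, 1, 0]
j=3: 1<9, nums[3] = 9+1 = 10 → [3, 8, 9, 10, 1, 0]
j=4: 1<10, nums[4] = 10+1 = 11 → [3, 8, 9, 10, 11, 0]
j=5: 0<11, nums[5] = 11+1 = 12 → [3, 8, 9, 10, 11, 12]
sum = 53

53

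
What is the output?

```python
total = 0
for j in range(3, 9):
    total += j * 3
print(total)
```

j=3: total = 0+3*3 = 9
j=4: total = 9+4*3 = 21
j=5: total = 21+5*3 = 36
j=6: total = 36+6*3 = 54
j=7: total = 54+7*3 = 75
j=8: total = 75+8*3 = 99

99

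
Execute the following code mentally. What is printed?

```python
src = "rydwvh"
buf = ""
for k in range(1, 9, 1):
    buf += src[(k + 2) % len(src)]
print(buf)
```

wvhrydwv

k=1: add src[3]='w' → 'w'
k=2: add src[4]='v' → 'wv'
k=3: add src[5]='h' → 'wvh'
k=4: add src[0]='r' → 'wvhr'
k=5: add src[1]='y' → 'wvhry'
k=6: add src[2]='d' → 'wvhryd'
k=7: add src[3]='w' → 'wvhrydw'
k=8: add src[4]='v' → 'wvhrydwv'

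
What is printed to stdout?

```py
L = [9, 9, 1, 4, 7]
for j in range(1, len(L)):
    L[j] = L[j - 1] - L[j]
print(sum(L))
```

j=1: L[1] = 9-9 = 0 → [9, 0, 1, 4, 7]
j=2: L[2] = 0-1 = -1 → [9, 0, -1, 4, 7]
j=3: L[3] = (-1)-4 = -5 → [9, 0, -1, -5, 7]
j=4: L[4] = (-5)-7 = -12 → [9, 0, -1, -5, -12]
sum = -9

-9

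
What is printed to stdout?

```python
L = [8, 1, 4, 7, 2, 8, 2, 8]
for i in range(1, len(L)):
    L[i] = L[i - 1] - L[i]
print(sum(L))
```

i=1: L[1] = 8-1 = 7 → [8, 7, 4, 7, 2, 8, 2, 8]
i=2: L[2] = 7-4 = 3 → [8, 7, 3, 7, 2, 8, 2, 8]
i=3: L[3] = 3-7 = -4 → [8, 7, 3, -4, 2, 8, 2, 8]
i=4: L[4] = (-4)-2 = -6 → [8, 7, 3, -4, -6, 8, 2, 8]
i=5: L[5] = (-6)-8 = -14 → [8, 7, 3, -4, -6, -14, 2, 8]
i=6: L[6] = (-14)-2 = -16 → [8, 7, 3, -4, -6, -14, -16, 8]
i=7: L[7] = (-16)-8 = -24 → [8, 7, 3, -4, -6, -14, -16, -24]
sum = -46

-46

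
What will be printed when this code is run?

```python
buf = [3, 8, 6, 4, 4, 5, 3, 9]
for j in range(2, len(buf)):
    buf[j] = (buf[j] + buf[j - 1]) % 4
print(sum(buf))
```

25

j=2: buf[2] = (6+8)%4 = 2 → [3, 8, 2, 4, 4, 5, 3, 9]
j=3: buf[3] = (4+2)%4 = 2 → [3, 8, 2, 2, 4, 5, 3, 9]
j=4: buf[4] = (4+2)%4 = 2 → [3, 8, 2, 2, 2, 5, 3, 9]
j=5: buf[5] = (5+2)%4 = 3 → [3, 8, 2, 2, 2, 3, 3, 9]
j=6: buf[6] = (3+3)%4 = 2 → [3, 8, 2, 2, 2, 3, 2, 9]
j=7: buf[7] = (9+2)%4 = 3 → [3, 8, 2, 2, 2, 3, 2, 3]
sum = 25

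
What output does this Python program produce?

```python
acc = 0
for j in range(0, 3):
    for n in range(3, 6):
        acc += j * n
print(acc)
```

j=0,n=3: acc = 0+0 = 0
j=0,n=4: acc = 0+0 = 0
j=0,n=5: acc = 0+0 = 0
j=1,n=3: acc = 0+3 = 3
j=1,n=4: acc = 3+4 = 7
j=1,n=5: acc = 7+5 = 12
j=2,n=3: acc = 12+6 = 18
j=2,n=4: acc = 18+8 = 26
j=2,n=5: acc = 26+10 = 36

36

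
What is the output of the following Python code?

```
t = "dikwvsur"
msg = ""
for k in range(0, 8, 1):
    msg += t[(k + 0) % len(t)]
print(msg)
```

k=0: add t[0]='d' → 'd'
k=1: add t[1]='i' → 'di'
k=2: add t[2]='k' → 'dik'
k=3: add t[3]='w' → 'dikw'
k=4: add t[4]='v' → 'dikwv'
k=5: add t[5]='s' → 'dikwvs'
k=6: add t[6]='u' → 'dikwvsu'
k=7: add t[7]='r' → 'dikwvsur'

dikwvsur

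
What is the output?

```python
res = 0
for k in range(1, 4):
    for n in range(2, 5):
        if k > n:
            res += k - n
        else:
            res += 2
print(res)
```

17

k=1,n=2: not 1>2, res = 0+2 = 2
k=1,n=3: not 1>3, res = 2+2 = 4
k=1,n=4: not 1>4, res = 4+2 = 6
k=2,n=2: not 2>2, res = 6+2 = 8
k=2,n=3: not 2>3, res = 8+2 = 10
k=2,n=4: not 2>4, res = 10+2 = 12
k=3,n=2: 3>2, res = 12+1 = 13
k=3,n=3: not 3>3, res = 13+2 = 15
k=3,n=4: not 3>4, res = 15+2 = 17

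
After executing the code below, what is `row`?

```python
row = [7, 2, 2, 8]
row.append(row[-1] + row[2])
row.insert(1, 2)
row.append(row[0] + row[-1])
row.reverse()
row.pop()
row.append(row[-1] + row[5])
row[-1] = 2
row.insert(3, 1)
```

append row[-1]+row[2] = 8+2 = 10 → [7, 2, 2, 8, 10]
insert 2 at 1 → [7, 2, 2, 2, 8, 10]
append row[0]+row[-1] = 7+10 = 17 → [7, 2, 2, 2, 8, 10, 17]
reverse → [17, 10, 8, 2, 2, 2, 7]
pop() removes 7 → [17, 10, 8, 2, 2, 2]
append row[-1]+row[5] = 2+2 = 4 → [17, 10, 8, 2, 2, 2, 4]
row[-1] = 2 → [17, 10, 8, 2, 2, 2, 2]
insert 1 at 3 → [17, 10, 8, 1, 2, 2, 2, 2]

[17, 10, 8, 1, 2, 2, 2, 2]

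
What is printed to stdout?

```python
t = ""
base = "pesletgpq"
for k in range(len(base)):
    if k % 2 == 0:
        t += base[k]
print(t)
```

k=0: add 'p' → 'p'
k=1: skip
k=2: add 's' → 'ps'
k=3: skip
k=4: add 'e' → 'pse'
k=5: skip
k=6: add 'g' → 'pseg'
k=7: skip
k=8: add 'q' → 'psegq'

psegq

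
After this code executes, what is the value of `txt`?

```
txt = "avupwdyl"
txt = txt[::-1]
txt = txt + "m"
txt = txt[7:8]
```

reverse → 'lydwpuva'
+ 'm' → 'lydwpuvam'
slice [7:8] → 'a'

'a'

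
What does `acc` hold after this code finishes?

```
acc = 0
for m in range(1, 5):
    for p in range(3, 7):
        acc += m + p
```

m=1,p=3: acc = 0+4 = 4
m=1,p=4: acc = 4+5 = 9
m=1,p=5: acc = 9+6 = 15
m=1,p=6: acc = 15+7 = 22
m=2,p=3: acc = 22+5 = 27
m=2,p=4: acc = 27+6 = 33
m=2,p=5: acc = 33+7 = 40
m=2,p=6: acc = 40+8 = 48
m=3,p=3: acc = 48+6 = 54
m=3,p=4: acc = 54+7 = 61
m=3,p=5: acc = 61+8 = 69
m=3,p=6: acc = 69+9 = 78
m=4,p=3: acc = 78+7 = 85
m=4,p=4: acc = 85+8 = 93
m=4,p=5: acc = 93+9 = 102
m=4,p=6: acc = 102+10 = 112

112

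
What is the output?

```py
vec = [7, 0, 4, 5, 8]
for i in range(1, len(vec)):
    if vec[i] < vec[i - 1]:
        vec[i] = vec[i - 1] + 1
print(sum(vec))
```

i=1: 0<7, vec[1] = 7+1 = 8 → [7, 8, 4, 5, 8]
i=2: 4<8, vec[2] = 8+1 = 9 → [7, 8, 9, 5, 8]
i=3: 5<9, vec[3] = 9+1 = 10 → [7, 8, 9, 10, 8]
i=4: 8<10, vec[4] = 10+1 = 11 → [7, 8, 9, 10, 11]
sum = 45

45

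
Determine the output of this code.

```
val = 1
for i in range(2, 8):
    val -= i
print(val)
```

-26

i=2: val = 1-2 = -1
i=3: val = (-1)-3 = -4
i=4: val = (-4)-4 = -8
i=5: val = (-8)-5 = -13
i=6: val = (-13)-6 = -19
i=7: val = (-19)-7 = -26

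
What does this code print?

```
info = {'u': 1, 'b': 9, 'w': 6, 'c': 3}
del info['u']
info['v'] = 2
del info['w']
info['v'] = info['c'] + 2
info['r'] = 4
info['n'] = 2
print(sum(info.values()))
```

del 'u' → {'b': 9, 'w': 6, 'c': 3}
info['v'] = 2 → {'b': 9, 'w': 6, 'c': 3, 'v': 2}
del 'w' → {'b': 9, 'c': 3, 'v': 2}
info['v'] = info['c']+2 = 5 → {'b': 9, 'c': 3, 'v': 5}
info['r'] = 4 → {'b': 9, 'c': 3, 'v': 5, 'r': 4}
info['n'] = 2 → {'b': 9, 'c': 3, 'v': 5, 'r': 4, 'n': 2}
sum of values = 23

23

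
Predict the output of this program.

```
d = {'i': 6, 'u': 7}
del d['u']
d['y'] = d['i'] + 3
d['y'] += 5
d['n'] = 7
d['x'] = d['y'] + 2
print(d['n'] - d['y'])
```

-7

del 'u' → {'i': 6}
d['y'] = d['i']+3 = 9 → {'i': 6, 'y': 9}
d['y'] = 9+5 = 14 → {'i': 6, 'y': 14}
d['n'] = 7 → {'i': 6, 'y': 14, 'n': 7}
d['x'] = d['y']+2 = 16 → {'i': 6, 'y': 14, 'n': 7, 'x': 16}
d['n']-d['y'] = 7-14 = -7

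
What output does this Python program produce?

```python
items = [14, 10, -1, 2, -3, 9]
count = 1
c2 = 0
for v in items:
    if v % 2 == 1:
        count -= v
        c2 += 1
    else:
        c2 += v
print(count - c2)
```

v=14: not odd; c2=14
v=10: not odd; c2=24
v=-1: odd, count = 1-(-1) = 2; c2=25
v=2: not odd; c2=27
v=-3: odd, count = 2-(-3) = 5; c2=28
v=9: odd, count = 5-9 = -4; c2=29
count-c2 = (-4)-29 = -33

-33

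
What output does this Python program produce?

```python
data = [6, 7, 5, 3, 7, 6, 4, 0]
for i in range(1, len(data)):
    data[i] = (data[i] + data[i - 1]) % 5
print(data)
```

i=1: data[1] = (7+6)%5 = 3 → [6, 3, 5, 3, 7, 6, 4, 0]
i=2: data[2] = (5+3)%5 = 3 → [6, 3, 3, 3, 7, 6, 4, 0]
i=3: data[3] = (3+3)%5 = 1 → [6, 3, 3, 1, 7, 6, 4, 0]
i=4: data[4] = (7+1)%5 = 3 → [6, 3, 3, 1, 3, 6, 4, 0]
i=5: data[5] = (6+3)%5 = 4 → [6, 3, 3, 1, 3, 4, 4, 0]
i=6: data[6] = (4+4)%5 = 3 → [6, 3, 3, 1, 3, 4, 3, 0]
i=7: data[7] = (0+3)%5 = 3 → [6, 3, 3, 1, 3, 4, 3, 3]

[6, 3, 3, 1, 3, 4, 3, 3]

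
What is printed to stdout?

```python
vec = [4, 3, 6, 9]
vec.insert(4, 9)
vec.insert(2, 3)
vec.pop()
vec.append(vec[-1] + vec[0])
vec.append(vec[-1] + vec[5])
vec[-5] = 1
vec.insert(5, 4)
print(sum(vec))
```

66

insert 9 at 4 → [4, 3, 6, 9, 9]
insert 3 at 2 → [4, 3, 3, 6, 9, 9]
pop() removes 9 → [4, 3, 3, 6, 9]
append vec[-1]+vec[0] = 9+4 = 13 → [4, 3, 3, 6, 9, 13]
append vec[-1]+vec[5] = 13+13 = 26 → [4, 3, 3, 6, 9, 13, 26]
vec[-5] = 1 → [4, 3, 1, 6, 9, 13, 26]
insert 4 at 5 → [4, 3, 1, 6, 9, 4, 13, 26]
sum = 66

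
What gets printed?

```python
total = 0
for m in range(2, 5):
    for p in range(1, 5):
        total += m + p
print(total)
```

66

m=2,p=1: total = 0+3 = 3
m=2,p=2: total = 3+4 = 7
m=2,p=3: total = 7+5 = 12
m=2,p=4: total = 12+6 = 18
m=3,p=1: total = 18+4 = 22
m=3,p=2: total = 22+5 = 27
m=3,p=3: total = 27+6 = 33
m=3,p=4: total = 33+7 = 40
m=4,p=1: total = 40+5 = 45
m=4,p=2: total = 45+6 = 51
m=4,p=3: total = 51+7 = 58
m=4,p=4: total = 58+8 = 66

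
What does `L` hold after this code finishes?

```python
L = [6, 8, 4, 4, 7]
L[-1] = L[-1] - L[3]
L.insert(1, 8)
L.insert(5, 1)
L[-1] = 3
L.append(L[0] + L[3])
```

L[-1] = L[-1]-L[3] = 7-4 = 3 → [6, 8, 4, 4, 3]
insert 8 at 1 → [6, 8, 8, 4, 4, 3]
insert 1 at 5 → [6, 8, 8, 4, 4, 1, 3]
L[-1] = 3 → [6, 8, 8, 4, 4, 1, 3]
append L[0]+L[3] = 6+4 = 10 → [6, 8, 8, 4, 4, 1, 3, 10]

[6, 8, 8, 4, 4, 1, 3, 10]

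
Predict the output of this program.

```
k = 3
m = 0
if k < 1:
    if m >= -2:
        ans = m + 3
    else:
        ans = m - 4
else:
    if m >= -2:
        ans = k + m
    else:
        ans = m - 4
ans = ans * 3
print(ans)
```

k=3, m=0
k < 1 is False; m >= -2 is True
→ ans = k + m = 3
ans = 3*3 = 9

9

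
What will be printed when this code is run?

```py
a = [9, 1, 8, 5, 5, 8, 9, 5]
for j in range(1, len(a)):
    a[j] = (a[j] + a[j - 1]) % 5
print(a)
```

[9, 0, 3, 3, 3, 1, 0, 0]

j=1: a[1] = (1+9)%5 = 0 → [9, 0, 8, 5, 5, 8, 9, 5]
j=2: a[2] = (8+0)%5 = 3 → [9, 0, 3, 5, 5, 8, 9, 5]
j=3: a[3] = (5+3)%5 = 3 → [9, 0, 3, 3, 5, 8, 9, 5]
j=4: a[4] = (5+3)%5 = 3 → [9, 0, 3, 3, 3, 8, 9, 5]
j=5: a[5] = (8+3)%5 = 1 → [9, 0, 3, 3, 3, 1, 9, 5]
j=6: a[6] = (9+1)%5 = 0 → [9, 0, 3, 3, 3, 1, 0, 5]
j=7: a[7] = (5+0)%5 = 0 → [9, 0, 3, 3, 3, 1, 0, 0]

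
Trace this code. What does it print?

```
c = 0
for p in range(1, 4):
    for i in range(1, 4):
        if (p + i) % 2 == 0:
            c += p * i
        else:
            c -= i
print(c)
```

p=1,i=1: even sum, c = 0+1 = 1
p=1,i=2: odd sum, c = 1-2 = -1
p=1,i=3: even sum, c = (-1)+3 = 2
p=2,i=1: odd sum, c = 2-1 = 1
p=2,i=2: even sum, c = 1+4 = 5
p=2,i=3: odd sum, c = 5-3 = 2
p=3,i=1: even sum, c = 2+3 = 5
p=3,i=2: odd sum, c = 5-2 = 3
p=3,i=3: even sum, c = 3+9 = 12

12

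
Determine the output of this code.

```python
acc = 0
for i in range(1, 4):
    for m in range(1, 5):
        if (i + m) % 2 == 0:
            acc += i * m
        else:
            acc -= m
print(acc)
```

12

i=1,m=1: even sum, acc = 0+1 = 1
i=1,m=2: odd sum, acc = 1-2 = -1
i=1,m=3: even sum, acc = (-1)+3 = 2
i=1,m=4: odd sum, acc = 2-4 = -2
i=2,m=1: odd sum, acc = (-2)-1 = -3
i=2,m=2: even sum, acc = (-3)+4 = 1
i=2,m=3: odd sum, acc = 1-3 = -2
i=2,m=4: even sum, acc = (-2)+8 = 6
i=3,m=1: even sum, acc = 6+3 = 9
i=3,m=2: odd sum, acc = 9-2 = 7
i=3,m=3: even sum, acc = 7+9 = 16
i=3,m=4: odd sum, acc = 16-4 = 12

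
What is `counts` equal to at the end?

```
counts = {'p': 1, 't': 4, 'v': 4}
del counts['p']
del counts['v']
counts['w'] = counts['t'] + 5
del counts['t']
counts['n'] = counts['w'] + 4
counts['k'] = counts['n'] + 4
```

del 'p' → {'t': 4, 'v': 4}
del 'v' → {'t': 4}
counts['w'] = counts['t']+5 = 9 → {'t': 4, 'w': 9}
del 't' → {'w': 9}
counts['n'] = counts['w']+4 = 13 → {'w': 9, 'n': 13}
counts['k'] = counts['n']+4 = 17 → {'w': 9, 'n': 13, 'k': 17}

{'w': 9, 'n': 13, 'k': 17}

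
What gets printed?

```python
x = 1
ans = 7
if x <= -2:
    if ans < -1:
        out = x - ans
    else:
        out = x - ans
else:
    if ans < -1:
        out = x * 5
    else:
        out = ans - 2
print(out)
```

x=1, ans=7
x <= -2 is False; ans < -1 is False
→ out = ans - 2 = 5

5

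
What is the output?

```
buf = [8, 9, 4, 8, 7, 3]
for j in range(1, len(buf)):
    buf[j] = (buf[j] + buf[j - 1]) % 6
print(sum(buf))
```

j=1: buf[1] = (9+8)%6 = 5 → [8, 5, 4, 8, 7, 3]
j=2: buf[2] = (4+5)%6 = 3 → [8, 5, 3, 8, 7, 3]
j=3: buf[3] = (8+3)%6 = 5 → [8, 5, 3, 5, 7, 3]
j=4: buf[4] = (7+5)%6 = 0 → [8, 5, 3, 5, 0, 3]
j=5: buf[5] = (3+0)%6 = 3 → [8, 5, 3, 5, 0, 3]
sum = 24

24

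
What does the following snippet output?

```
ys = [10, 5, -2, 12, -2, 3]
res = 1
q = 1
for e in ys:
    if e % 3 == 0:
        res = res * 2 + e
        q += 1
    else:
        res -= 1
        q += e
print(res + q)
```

31

e=10: not %3==0, res = 1-1 = 0; q=11
e=5: not %3==0, res = 0-1 = -1; q=16
e=-2: not %3==0, res = (-1)-1 = -2; q=14
e=12: %3==0, res = (-2)*2+12 = 8; q=15
e=-2: not %3==0, res = 8-1 = 7; q=13
e=3: %3==0, res = 7*2+3 = 17; q=14
res+q = 17+14 = 31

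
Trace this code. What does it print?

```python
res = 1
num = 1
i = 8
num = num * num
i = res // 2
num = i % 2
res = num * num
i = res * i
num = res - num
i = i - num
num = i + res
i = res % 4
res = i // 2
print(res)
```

num = 1*1 = 1
i = 1//2 = 0
num = 0%2 = 0
res = 0*0 = 0
i = 0*0 = 0
num = 0-0 = 0
i = 0-0 = 0
num = 0+0 = 0
i = 0%4 = 0
res = 0//2 = 0

0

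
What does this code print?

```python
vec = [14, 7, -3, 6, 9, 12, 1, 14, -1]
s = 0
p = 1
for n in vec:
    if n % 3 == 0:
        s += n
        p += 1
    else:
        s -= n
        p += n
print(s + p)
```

n=14: not %3==0, s = 0-14 = -14; p=15
n=7: not %3==0, s = (-14)-7 = -21; p=22
n=-3: %3==0, s = (-21)+(-3) = -24; p=23
n=6: %3==0, s = (-24)+6 = -18; p=24
n=9: %3==0, s = (-18)+9 = -9; p=25
n=12: %3==0, s = (-9)+12 = 3; p=26
n=1: not %3==0, s = 3-1 = 2; p=27
n=14: not %3==0, s = 2-14 = -12; p=41
n=-1: not %3==0, s = (-12)-(-1) = -11; p=40
s+p = (-11)+40 = 29

29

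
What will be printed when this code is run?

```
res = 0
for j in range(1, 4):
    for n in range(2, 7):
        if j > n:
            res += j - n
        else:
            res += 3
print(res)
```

43

j=1,n=2: not 1>2, res = 0+3 = 3
j=1,n=3: not 1>3, res = 3+3 = 6
j=1,n=4: not 1>4, res = 6+3 = 9
j=1,n=5: not 1>5, res = 9+3 = 12
j=1,n=6: not 1>6, res = 12+3 = 15
j=2,n=2: not 2>2, res = 15+3 = 18
j=2,n=3: not 2>3, res = 18+3 = 21
j=2,n=4: not 2>4, res = 21+3 = 24
j=2,n=5: not 2>5, res = 24+3 = 27
j=2,n=6: not 2>6, res = 27+3 = 30
j=3,n=2: 3>2, res = 30+1 = 31
j=3,n=3: not 3>3, res = 31+3 = 34
j=3,n=4: not 3>4, res = 34+3 = 37
j=3,n=5: not 3>5, res = 37+3 = 40
j=3,n=6: not 3>6, res = 40+3 = 43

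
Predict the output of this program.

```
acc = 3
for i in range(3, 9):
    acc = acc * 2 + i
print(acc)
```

438

i=3: acc = 3*2+3 = 9
i=4: acc = 9*2+4 = 22
i=5: acc = 22*2+5 = 49
i=6: acc = 49*2+6 = 104
i=7: acc = 104*2+7 = 215
i=8: acc = 215*2+8 = 438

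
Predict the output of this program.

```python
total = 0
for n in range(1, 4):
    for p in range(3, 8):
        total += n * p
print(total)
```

n=1,p=3: total = 0+3 = 3
n=1,p=4: total = 3+4 = 7
n=1,p=5: total = 7+5 = 12
n=1,p=6: total = 12+6 = 18
n=1,p=7: total = 18+7 = 25
n=2,p=3: total = 25+6 = 31
n=2,p=4: total = 31+8 = 39
n=2,p=5: total = 39+10 = 49
n=2,p=6: total = 49+12 = 61
n=2,p=7: total = 61+14 = 75
n=3,p=3: total = 75+9 = 84
n=3,p=4: total = 84+12 = 96
n=3,p=5: total = 96+15 = 111
n=3,p=6: total = 111+18 = 129
n=3,p=7: total = 129+21 = 150

150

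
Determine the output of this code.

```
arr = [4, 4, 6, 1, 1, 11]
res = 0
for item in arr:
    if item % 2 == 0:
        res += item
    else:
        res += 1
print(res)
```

17

item=4: even, res = 0+4 = 4
item=4: even, res = 4+4 = 8
item=6: even, res = 8+6 = 14
item=1: not even, res = 14+1 = 15
item=1: not even, res = 15+1 = 16
item=11: not even, res = 16+1 = 17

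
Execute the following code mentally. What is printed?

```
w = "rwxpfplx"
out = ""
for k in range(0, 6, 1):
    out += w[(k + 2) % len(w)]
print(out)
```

xpfplx

k=0: add w[2]='x' → 'x'
k=1: add w[3]='p' → 'xp'
k=2: add w[4]='f' → 'xpf'
k=3: add w[5]='p' → 'xpfp'
k=4: add w[6]='l' → 'xpfpl'
k=5: add w[7]='x' → 'xpfplx'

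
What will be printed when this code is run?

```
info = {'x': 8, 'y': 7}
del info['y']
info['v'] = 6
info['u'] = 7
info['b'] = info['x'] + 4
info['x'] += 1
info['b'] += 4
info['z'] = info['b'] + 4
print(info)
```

{'x': 9, 'v': 6, 'u': 7, 'b': 16, 'z': 20}

del 'y' → {'x': 8}
info['v'] = 6 → {'x': 8, 'v': 6}
info['u'] = 7 → {'x': 8, 'v': 6, 'u': 7}
info['b'] = info['x']+4 = 12 → {'x': 8, 'v': 6, 'u': 7, 'b': 12}
info['x'] = 8+1 = 9 → {'x': 9, 'v': 6, 'u': 7, 'b': 12}
info['b'] = 12+4 = 16 → {'x': 9, 'v': 6, 'u': 7, 'b': 16}
info['z'] = info['b']+4 = 20 → {'x': 9, 'v': 6, 'u': 7, 'b': 16, 'z': 20}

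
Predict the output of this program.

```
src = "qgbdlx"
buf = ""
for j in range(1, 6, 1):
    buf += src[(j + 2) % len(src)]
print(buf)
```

j=1: add src[3]='d' → 'd'
j=2: add src[4]='l' → 'dl'
j=3: add src[5]='x' → 'dlx'
j=4: add src[0]='q' → 'dlxq'
j=5: add src[1]='g' → 'dlxqg'

dlxqg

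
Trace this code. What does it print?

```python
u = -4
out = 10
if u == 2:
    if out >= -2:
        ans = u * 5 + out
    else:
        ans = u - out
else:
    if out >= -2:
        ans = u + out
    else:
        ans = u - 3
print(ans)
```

u=-4, out=10
u == 2 is False; out >= -2 is True
→ ans = u + out = 6

6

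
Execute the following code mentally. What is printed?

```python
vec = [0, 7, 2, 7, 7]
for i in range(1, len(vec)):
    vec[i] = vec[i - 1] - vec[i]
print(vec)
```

[0, -7, -9, -16, -23]

i=1: vec[1] = 0-7 = -7 → [0, -7, 2, 7, 7]
i=2: vec[2] = (-7)-2 = -9 → [0, -7, -9, 7, 7]
i=3: vec[3] = (-9)-7 = -16 → [0, -7, -9, -16, 7]
i=4: vec[4] = (-16)-7 = -23 → [0, -7, -9, -16, -23]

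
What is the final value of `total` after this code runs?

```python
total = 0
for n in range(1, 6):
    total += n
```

n=1: total = 0+1 = 1
n=2: total = 1+2 = 3
n=3: total = 3+3 = 6
n=4: total = 6+4 = 10
n=5: total = 10+5 = 15

15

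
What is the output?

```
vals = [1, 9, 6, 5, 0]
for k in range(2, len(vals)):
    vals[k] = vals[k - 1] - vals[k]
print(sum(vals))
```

k=2: vals[2] = 9-6 = 3 → [1, 9, 3, 5, 0]
k=3: vals[3] = 3-5 = -2 → [1, 9, 3, -2, 0]
k=4: vals[4] = (-2)-0 = -2 → [1, 9, 3, -2, -2]
sum = 9

9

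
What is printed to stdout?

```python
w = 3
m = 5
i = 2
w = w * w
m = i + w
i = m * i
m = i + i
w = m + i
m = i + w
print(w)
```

w = 3*3 = 9
m = 2+9 = 11
i = 11*2 = 22
m = 22+22 = 44
w = 44+22 = 66
m = 22+66 = 88

66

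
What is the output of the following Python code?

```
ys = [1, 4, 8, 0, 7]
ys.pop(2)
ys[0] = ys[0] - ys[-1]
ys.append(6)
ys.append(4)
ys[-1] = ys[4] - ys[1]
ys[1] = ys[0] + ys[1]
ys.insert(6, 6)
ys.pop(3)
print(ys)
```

[-6, -2, 0, 6, 2, 6]

pop(2) removes 8 → [1, 4, 0, 7]
ys[0] = ys[0]-ys[-1] = 1-7 = -6 → [-6, 4, 0, 7]
append 6 → [-6, 4, 0, 7, 6]
append 4 → [-6, 4, 0, 7, 6, 4]
ys[-1] = ys[4]-ys[1] = 6-4 = 2 → [-6, 4, 0, 7, 6, 2]
ys[1] = ys[0]+ys[1] = (-6)+4 = -2 → [-6, -2, 0, 7, 6, 2]
insert 6 at 6 → [-6, -2, 0, 7, 6, 2, 6]
pop(3) removes 7 → [-6, -2, 0, 6, 2, 6]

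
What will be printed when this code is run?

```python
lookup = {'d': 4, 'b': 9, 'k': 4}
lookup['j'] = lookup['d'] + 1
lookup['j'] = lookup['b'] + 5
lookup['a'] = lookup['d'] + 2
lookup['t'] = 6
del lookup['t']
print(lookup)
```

lookup['j'] = lookup['d']+1 = 5 → {'d': 4, 'b': 9, 'k': 4, 'j': 5}
lookup['j'] = lookup['b']+5 = 14 → {'d': 4, 'b': 9, 'k': 4, 'j': 14}
lookup['a'] = lookup['d']+2 = 6 → {'d': 4, 'b': 9, 'k': 4, 'j': 14, 'a': 6}
lookup['t'] = 6 → {'d': 4, 'b': 9, 'k': 4, 'j': 14, 'a': 6, 't': 6}
del 't' → {'d': 4, 'b': 9, 'k': 4, 'j': 14, 'a': 6}

{'d': 4, 'b': 9, 'k': 4, 'j': 14, 'a': 6}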